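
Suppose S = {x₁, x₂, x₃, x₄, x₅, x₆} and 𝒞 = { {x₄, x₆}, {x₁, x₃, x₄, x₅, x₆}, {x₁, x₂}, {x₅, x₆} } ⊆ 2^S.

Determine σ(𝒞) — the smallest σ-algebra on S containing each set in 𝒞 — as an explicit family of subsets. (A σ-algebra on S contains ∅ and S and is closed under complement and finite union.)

σ(𝒞) (64 sets): { {}, {x₁}, {x₂}, {x₃}, {x₄}, {x₅}, {x₆}, {x₁, x₂}, {x₁, x₃}, {x₁, x₄}, {x₁, x₅}, {x₁, x₆}, {x₂, x₃}, {x₂, x₄}, {x₂, x₅}, {x₂, x₆}, {x₃, x₄}, {x₃, x₅}, {x₃, x₆}, {x₄, x₅}, {x₄, x₆}, {x₅, x₆}, {x₁, x₂, x₃}, {x₁, x₂, x₄}, {x₁, x₂, x₅}, {x₁, x₂, x₆}, {x₁, x₃, x₄}, {x₁, x₃, x₅}, {x₁, x₃, x₆}, {x₁, x₄, x₅}, {x₁, x₄, x₆}, {x₁, x₅, x₆}, {x₂, x₃, x₄}, {x₂, x₃, x₅}, {x₂, x₃, x₆}, {x₂, x₄, x₅}, {x₂, x₄, x₆}, {x₂, x₅, x₆}, {x₃, x₄, x₅}, {x₃, x₄, x₆}, {x₃, x₅, x₆}, {x₄, x₅, x₆}, {x₁, x₂, x₃, x₄}, {x₁, x₂, x₃, x₅}, {x₁, x₂, x₃, x₆}, {x₁, x₂, x₄, x₅}, {x₁, x₂, x₄, x₆}, {x₁, x₂, x₅, x₆}, {x₁, x₃, x₄, x₅}, {x₁, x₃, x₄, x₆}, {x₁, x₃, x₅, x₆}, {x₁, x₄, x₅, x₆}, {x₂, x₃, x₄, x₅}, {x₂, x₃, x₄, x₆}, {x₂, x₃, x₅, x₆}, {x₂, x₄, x₅, x₆}, {x₃, x₄, x₅, x₆}, {x₁, x₂, x₃, x₄, x₅}, {x₁, x₂, x₃, x₄, x₆}, {x₁, x₂, x₃, x₅, x₆}, {x₁, x₂, x₄, x₅, x₆}, {x₁, x₃, x₄, x₅, x₆}, {x₂, x₃, x₄, x₅, x₆}, S }

Check:
Take S₀ = 𝒞 ∪ {∅, S} = { {}, {x₁, x₂}, {x₄, x₆}, {x₅, x₆}, {x₁, x₃, x₄, x₅, x₆}, S }.
Round 1: 7 new —
  {x₂}  = S∖{x₁, x₃, x₄, x₅, x₆}
  {x₄, x₅, x₆}  = {x₅, x₆} ∪ {x₄, x₆}
  {x₁, x₂, x₃, x₄}  = S∖{x₅, x₆}
  {x₁, x₂, x₃, x₅}  = S∖{x₄, x₆}
  {x₁, x₂, x₄, x₆}  = {x₁, x₂} ∪ {x₄, x₆}
  {x₁, x₂, x₅, x₆}  = {x₅, x₆} ∪ {x₁, x₂}
  {x₃, x₄, x₅, x₆}  = S∖{x₁, x₂}
Round 2 (11 new):
  {x₃, x₄}  = S∖{x₁, x₂, x₅, x₆}
  {x₃, x₅}  = S∖{x₁, x₂, x₄, x₆}
  {x₁, x₂, x₃}  = S∖{x₄, x₅, x₆}
  {x₂, x₄, x₆}  = {x₂} ∪ {x₄, x₆}
  {x₂, x₅, x₆}  = {x₅, x₆} ∪ {x₂}
  {x₂, x₄, x₅, x₆}  = {x₂} ∪ {x₄, x₅, x₆}
  {x₁, x₂, x₃, x₄, x₅}  = {x₁, x₂, x₃, x₄} ∪ {x₁, x₂, x₃, x₅}
  {x₁, x₂, x₃, x₄, x₆}  = {x₁, x₂, x₄, x₆} ∪ {x₁, x₂, x₃, x₄}
  {x₁, x₂, x₃, x₅, x₆}  = {x₅, x₆} ∪ {x₁, x₂, x₃, x₅}
  {x₁, x₂, x₄, x₅, x₆}  = {x₁, x₂, x₄, x₆} ∪ {x₅, x₆}
  {x₂, x₃, x₄, x₅, x₆}  = {x₃, x₄, x₅, x₆} ∪ {x₂}
Round 3 adds 15:
  {x₁}  = S∖{x₂, x₃, x₄, x₅, x₆}
  {x₃}  = S∖{x₁, x₂, x₄, x₅, x₆}
  {x₄}  = S∖{x₁, x₂, x₃, x₅, x₆}
  {x₅}  = S∖{x₁, x₂, x₃, x₄, x₆}
  {x₆}  = S∖{x₁, x₂, x₃, x₄, x₅}
  {x₁, x₃}  = S∖{x₂, x₄, x₅, x₆}
  {x₁, x₃, x₄}  = S∖{x₂, x₅, x₆}
  {x₁, x₃, x₅}  = S∖{x₂, x₄, x₆}
  {x₂, x₃, x₄}  = {x₃, x₄} ∪ {x₂}
  {x₂, x₃, x₅}  = {x₂} ∪ {x₃, x₅}
  {x₃, x₄, x₅}  = {x₃, x₄} ∪ {x₃, x₅}
  {x₃, x₄, x₆}  = {x₃, x₄} ∪ {x₄, x₆}
  {x₃, x₅, x₆}  = {x₅, x₆} ∪ {x₃, x₅}
  {x₂, x₃, x₄, x₆}  = {x₂, x₄, x₆} ∪ {x₃, x₄}
  {x₂, x₃, x₅, x₆}  = {x₃, x₅} ∪ {x₂, x₅, x₆}
Round 4 adds 21:
  {x₁, x₄}  = S∖{x₂, x₃, x₅, x₆}
  {x₁, x₅}  = S∖{x₂, x₃, x₄, x₆}
  {x₁, x₆}  = {x₁} ∪ {x₆}
  {x₂, x₃}  = {x₂} ∪ {x₃}
  {x₂, x₄}  = {x₂} ∪ {x₄}
  {x₂, x₅}  = {x₂} ∪ {x₅}
  {x₂, x₆}  = {x₂} ∪ {x₆}
  {x₃, x₆}  = {x₃} ∪ {x₆}
  {x₄, x₅}  = {x₄} ∪ {x₅}
  {x₁, x₂, x₄}  = S∖{x₃, x₅, x₆}
  {x₁, x₂, x₅}  = S∖{x₃, x₄, x₆}
  {x₁, x₂, x₆}  = S∖{x₃, x₄, x₅}
  {x₁, x₃, x₆}  = {x₁, x₃} ∪ {x₆}
  {x₁, x₄, x₆}  = S∖{x₂, x₃, x₅}
  {x₁, x₅, x₆}  = S∖{x₂, x₃, x₄}
  {x₁, x₂, x₃, x₆}  = {x₁, x₂, x₃} ∪ {x₆}
  {x₁, x₃, x₄, x₅}  = {x₃, x₄} ∪ {x₁, x₃, x₅}
  {x₁, x₃, x₄, x₆}  = {x₁, x₃} ∪ {x₃, x₄, x₆}
  {x₁, x₃, x₅, x₆}  = {x₁, x₃, x₅} ∪ {x₅, x₆}
  {x₁, x₄, x₅, x₆}  = {x₄, x₅, x₆} ∪ {x₁}
  {x₂, x₃, x₄, x₅}  = {x₃, x₄} ∪ {x₂, x₃, x₅}
Round 5. New:
  {x₁, x₄, x₅}  = {x₄, x₅} ∪ {x₁, x₄}
  {x₂, x₃, x₆}  = {x₂} ∪ {x₃, x₆}
  {x₂, x₄, x₅}  = S∖{x₁, x₃, x₆}
  {x₁, x₂, x₄, x₅}  = S∖{x₃, x₆}
Round 6: closed — nothing new.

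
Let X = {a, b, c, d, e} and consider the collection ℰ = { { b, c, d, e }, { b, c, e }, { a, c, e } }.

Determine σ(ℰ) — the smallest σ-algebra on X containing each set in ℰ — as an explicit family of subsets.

Start: ℰ ∪ {∅, X} = { ∅, { a, c, e }, { b, c, e }, { b, c, d, e }, X }.
Round 1 (4 new):
  { a }  = complement { b, c, d, e }
  { a, d }  = complement { b, c, e }
  { b, d }  = complement { a, c, e }
  { a, b, c, e }  = { b, c, e } ∪ { a, c, e }
  |family| = 9
Round 2 adds 3:
  { d }  = complement { a, b, c, e }
  { a, b, d }  = { a, d } ∪ { b, d }
  { a, c, d, e }  = { a, c, e } ∪ { a, d }
  |family| = 12
Round 3: 2 new —
  { b }  = complement { a, c, d, e }
  { c, e }  = complement { a, b, d }
  |family| = 14
Round 4. New:
  { a, b }  = { b } ∪ { a }
  { c, d, e }  = { d } ∪ { c, e }
  |family| = 16
Round 5 adds nothing — fixpoint reached.

Hence σ(ℰ) has 16 members: { ∅, { a }, { b }, { d }, { a, b }, { a, d }, { b, d }, { c, e }, { a, b, d }, { a, c, e }, { b, c, e }, { c, d, e }, { a, b, c, e }, { a, c, d, e }, { b, c, d, e }, X }.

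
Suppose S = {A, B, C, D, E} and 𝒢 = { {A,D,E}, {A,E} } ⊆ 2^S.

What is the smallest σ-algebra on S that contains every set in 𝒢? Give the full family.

Take S₀ = 𝒢 ∪ {∅, S} = { ∅, {A,E}, {A,D,E}, S }.
Step 1 adds 2:
  {B,C}  = S∖{A,D,E}
  {B,C,D}  = S∖{A,E}
Step 2: +1 →
  {A,B,C,E}  = {B,C} ∪ {A,E}
Step 3. New:
  {D}  = S∖{A,B,C,E}
After Step 4 the family is unchanged; done.

|σ(𝒢)| = 8.  σ(𝒢) = { ∅, {D}, {A,E}, {B,C}, {A,D,E}, {B,C,D}, {A,B,C,E}, S }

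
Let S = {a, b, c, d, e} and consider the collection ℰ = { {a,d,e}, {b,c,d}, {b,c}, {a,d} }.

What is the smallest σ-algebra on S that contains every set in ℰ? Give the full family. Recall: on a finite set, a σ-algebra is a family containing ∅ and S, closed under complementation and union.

|σ(ℰ)| = 16.  σ(ℰ) = { {}, {a}, {d}, {e}, {a,d}, {a,e}, {b,c}, {d,e}, {a,b,c}, {a,d,e}, {b,c,d}, {b,c,e}, {a,b,c,d}, {a,b,c,e}, {b,c,d,e}, S }

Check:
Take S₀ = ℰ ∪ {∅, S} = { {}, {a,d}, {b,c}, {a,d,e}, {b,c,d}, S }.
Round 1: 3 new —
  {a,e}  = {b,c,d}ᶜ
  {b,c,e}  = {a,d}ᶜ
  {a,b,c,d}  = {b,c,d} ∪ {a,d}
  [9 total]
Round 2. New:
  {e}  = {a,b,c,d}ᶜ
  {a,b,c,e}  = {b,c,e} ∪ {a,e}
  {b,c,d,e}  = {b,c,d} ∪ {b,c,e}
  [12 total]
Round 3 adds 2:
  {a}  = {b,c,d,e}ᶜ
  {d}  = {a,b,c,e}ᶜ
  [14 total]
Round 4. New:
  {d,e}  = {d} ∪ {e}
  {a,b,c}  = {b,c} ∪ {a}
  [16 total]
Round 5 adds nothing — fixpoint reached.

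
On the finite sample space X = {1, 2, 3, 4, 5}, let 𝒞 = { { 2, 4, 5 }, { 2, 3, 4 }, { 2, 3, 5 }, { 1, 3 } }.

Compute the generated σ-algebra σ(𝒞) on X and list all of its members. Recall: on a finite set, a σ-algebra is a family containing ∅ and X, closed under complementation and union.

Initial family (6 sets): { ∅, { 1, 3 }, { 2, 3, 4 }, { 2, 3, 5 }, { 2, 4, 5 }, X }.
Round 1. New:
  { 1, 4 }  = X∖{ 2, 3, 5 }
  { 1, 5 }  = X∖{ 2, 3, 4 }
  { 1, 2, 3, 4 }  = { 2, 3, 4 } ∪ { 1, 3 }
  { 1, 2, 3, 5 }  = { 2, 3, 5 } ∪ { 1, 3 }
  { 2, 3, 4, 5 }  = { 2, 3, 5 } ∪ { 2, 3, 4 }
  — 11 sets.
Round 2. New:
  { 1 }  = X∖{ 2, 3, 4, 5 }
  { 4 }  = X∖{ 1, 2, 3, 5 }
  { 5 }  = X∖{ 1, 2, 3, 4 }
  { 1, 3, 4 }  = { 1, 4 } ∪ { 1, 3 }
  { 1, 3, 5 }  = { 1, 3 } ∪ { 1, 5 }
  { 1, 4, 5 }  = { 1, 4 } ∪ { 1, 5 }
  { 1, 2, 4, 5 }  = { 1, 4 } ∪ { 2, 4, 5 }
  — 18 sets.
Round 3: 6 new —
  { 3 }  = X∖{ 1, 2, 4, 5 }
  { 2, 3 }  = X∖{ 1, 4, 5 }
  { 2, 4 }  = X∖{ 1, 3, 5 }
  { 2, 5 }  = X∖{ 1, 3, 4 }
  { 4, 5 }  = { 4 } ∪ { 5 }
  { 1, 3, 4, 5 }  = { 1, 4, 5 } ∪ { 1, 3, 4 }
  — 24 sets.
Round 4. New:
  { 2 }  = X∖{ 1, 3, 4, 5 }
  { 3, 4 }  = { 3 } ∪ { 4 }
  { 3, 5 }  = { 5 } ∪ { 3 }
  { 1, 2, 3 }  = X∖{ 4, 5 }
  { 1, 2, 4 }  = { 1, 4 } ∪ { 2, 4 }
  { 1, 2, 5 }  = { 2, 5 } ∪ { 1, 5 }
  { 3, 4, 5 }  = { 4, 5 } ∪ { 3 }
  — 31 sets.
Round 5 adds 1:
  { 1, 2 }  = X∖{ 3, 4, 5 }
  — 32 sets.
Round 6 adds nothing — fixpoint reached.

σ(𝒞) = { ∅, { 1 }, { 2 }, { 3 }, { 4 }, { 5 }, { 1, 2 }, { 1, 3 }, { 1, 4 }, { 1, 5 }, { 2, 3 }, { 2, 4 }, { 2, 5 }, { 3, 4 }, { 3, 5 }, { 4, 5 }, { 1, 2, 3 }, { 1, 2, 4 }, { 1, 2, 5 }, { 1, 3, 4 }, { 1, 3, 5 }, { 1, 4, 5 }, { 2, 3, 4 }, { 2, 3, 5 }, { 2, 4, 5 }, { 3, 4, 5 }, { 1, 2, 3, 4 }, { 1, 2, 3, 5 }, { 1, 2, 4, 5 }, { 1, 3, 4, 5 }, { 2, 3, 4, 5 }, X }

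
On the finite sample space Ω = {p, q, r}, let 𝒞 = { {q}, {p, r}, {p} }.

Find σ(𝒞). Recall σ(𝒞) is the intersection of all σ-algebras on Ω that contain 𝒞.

Seed the family with 𝒞 together with ∅ and Ω: { {}, {p}, {q}, {p, r}, Ω }.
Round 1: +2 →
  {p, q}  = {q} ∪ {p}
  {q, r}  = ᶜ of {p}
  (now 7)
Round 2 adds 1:
  {r}  = ᶜ of {p, q}
  (now 8)
Round 3: no new sets; the family is a σ-algebra.

σ(𝒞) = { {}, {p}, {q}, {r}, {p, q}, {p, r}, {q, r}, Ω }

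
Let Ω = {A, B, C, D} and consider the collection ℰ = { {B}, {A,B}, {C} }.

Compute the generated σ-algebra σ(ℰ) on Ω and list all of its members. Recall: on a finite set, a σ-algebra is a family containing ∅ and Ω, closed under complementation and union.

Seed the family with ℰ together with ∅ and Ω: { {}, {B}, {C}, {A,B}, Ω }.
Pass 1 adds 5:
  {B,C}  = {C} ∪ {B}
  {C,D}  = complement {A,B}
  {A,B,C}  = {C} ∪ {A,B}
  {A,B,D}  = complement {C}
  {A,C,D}  = complement {B}
Pass 2 adds 3:
  {D}  = complement {A,B,C}
  {A,D}  = complement {B,C}
  {B,C,D}  = {C,D} ∪ {B}
Pass 3: +2 →
  {A}  = complement {B,C,D}
  {B,D}  = {D} ∪ {B}
Pass 4. New:
  {A,C}  = complement {B,D}
Pass 5: no new sets; the family is a σ-algebra.

Hence σ(ℰ) has 16 members: { {}, {A}, {B}, {C}, {D}, {A,B}, {A,C}, {A,D}, {B,C}, {B,D}, {C,D}, {A,B,C}, {A,B,D}, {A,C,D}, {B,C,D}, Ω }.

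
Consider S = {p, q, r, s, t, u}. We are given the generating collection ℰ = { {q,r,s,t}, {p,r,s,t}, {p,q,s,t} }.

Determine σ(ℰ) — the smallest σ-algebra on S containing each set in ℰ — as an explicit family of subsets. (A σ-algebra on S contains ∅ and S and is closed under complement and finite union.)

|σ(ℰ)| = 32.  σ(ℰ) = { ∅, {p}, {q}, {r}, {u}, {p,q}, {p,r}, {p,u}, {q,r}, {q,u}, {r,u}, {s,t}, {p,q,r}, {p,q,u}, {p,r,u}, {p,s,t}, {q,r,u}, {q,s,t}, {r,s,t}, {s,t,u}, {p,q,r,u}, {p,q,s,t}, {p,r,s,t}, {p,s,t,u}, {q,r,s,t}, {q,s,t,u}, {r,s,t,u}, {p,q,r,s,t}, {p,q,s,t,u}, {p,r,s,t,u}, {q,r,s,t,u}, S }

Check:
Take S₀ = ℰ ∪ {∅, S} = { ∅, {p,q,s,t}, {p,r,s,t}, {q,r,s,t}, S }.
Iteration 1: +4 →
  {p,u}  = {q,r,s,t}ᶜ
  {q,u}  = {p,r,s,t}ᶜ
  {r,u}  = {p,q,s,t}ᶜ
  {p,q,r,s,t}  = {p,r,s,t} ∪ {q,r,s,t}
Iteration 2 (7 new):
  {u}  = {p,q,r,s,t}ᶜ
  {p,q,u}  = {p,u} ∪ {q,u}
  {p,r,u}  = {p,u} ∪ {r,u}
  {q,r,u}  = {q,u} ∪ {r,u}
  {p,q,s,t,u}  = {p,u} ∪ {p,q,s,t}
  {p,r,s,t,u}  = {p,u} ∪ {p,r,s,t}
  {q,r,s,t,u}  = {q,u} ∪ {q,r,s,t}
Iteration 3 adds 7:
  {p}  = {q,r,s,t,u}ᶜ
  {q}  = {p,r,s,t,u}ᶜ
  {r}  = {p,q,s,t,u}ᶜ
  {p,s,t}  = {q,r,u}ᶜ
  {q,s,t}  = {p,r,u}ᶜ
  {r,s,t}  = {p,q,u}ᶜ
  {p,q,r,u}  = {r,u} ∪ {p,q,u}
Iteration 4: 7 new —
  {p,q}  = {q} ∪ {p}
  {p,r}  = {r} ∪ {p}
  {q,r}  = {q} ∪ {r}
  {s,t}  = {p,q,r,u}ᶜ
  {p,s,t,u}  = {p,s,t} ∪ {p,u}
  {q,s,t,u}  = {q,u} ∪ {q,s,t}
  {r,s,t,u}  = {r,s,t} ∪ {u}
Iteration 5: +2 →
  {p,q,r}  = {p,q} ∪ {r}
  {s,t,u}  = {u} ∪ {s,t}
After Iteration 6 the family is unchanged; done.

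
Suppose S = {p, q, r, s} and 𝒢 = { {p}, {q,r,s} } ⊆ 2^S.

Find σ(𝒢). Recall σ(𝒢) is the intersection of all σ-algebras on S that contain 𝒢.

Initial family (4 sets): { {}, {p}, {q,r,s}, S }.
Round 1: stable.

Therefore σ(𝒢) = { {}, {p}, {q,r,s}, S } (|σ(𝒢)| = 4).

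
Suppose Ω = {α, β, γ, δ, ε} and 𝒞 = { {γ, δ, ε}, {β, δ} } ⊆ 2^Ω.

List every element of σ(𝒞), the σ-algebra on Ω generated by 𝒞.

Initial family (4 sets): { {}, {β, δ}, {γ, δ, ε}, Ω }.
Pass 1 adds 3:
  {α, β}  = ᶜ of {γ, δ, ε}
  {α, γ, ε}  = ᶜ of {β, δ}
  {β, γ, δ, ε}  = {γ, δ, ε} ∪ {β, δ}
  — 7 sets.
Pass 2 (4 new):
  {α}  = ᶜ of {β, γ, δ, ε}
  {α, β, δ}  = {α, β} ∪ {β, δ}
  {α, β, γ, ε}  = {α, β} ∪ {α, γ, ε}
  {α, γ, δ, ε}  = {γ, δ, ε} ∪ {α, γ, ε}
  — 11 sets.
Pass 3 (3 new):
  {β}  = ᶜ of {α, γ, δ, ε}
  {δ}  = ᶜ of {α, β, γ, ε}
  {γ, ε}  = ᶜ of {α, β, δ}
  — 14 sets.
Pass 4. New:
  {α, δ}  = {δ} ∪ {α}
  {β, γ, ε}  = {γ, ε} ∪ {β}
  — 16 sets.
Pass 5: already closed under ᶜ and ∪.

Hence σ(𝒞) has 16 members: { {}, {α}, {β}, {δ}, {α, β}, {α, δ}, {β, δ}, {γ, ε}, {α, β, δ}, {α, γ, ε}, {β, γ, ε}, {γ, δ, ε}, {α, β, γ, ε}, {α, γ, δ, ε}, {β, γ, δ, ε}, Ω }.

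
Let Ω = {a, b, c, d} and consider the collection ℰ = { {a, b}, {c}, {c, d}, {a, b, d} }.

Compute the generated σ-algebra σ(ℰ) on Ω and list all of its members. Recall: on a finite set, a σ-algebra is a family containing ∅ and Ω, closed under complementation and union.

σ(ℰ) (8 sets): { ∅, {c}, {d}, {a, b}, {c, d}, {a, b, c}, {a, b, d}, Ω }

Derivation:
Take S₀ = ℰ ∪ {∅, Ω} = { ∅, {c}, {a, b}, {c, d}, {a, b, d}, Ω }.
Round 1: +1 →
  {a, b, c}  = {c} ∪ {a, b}
  |family| = 7
Round 2 (1 new):
  {d}  = complement {a, b, c}
  |family| = 8
Round 3: no new sets; the family is a σ-algebra.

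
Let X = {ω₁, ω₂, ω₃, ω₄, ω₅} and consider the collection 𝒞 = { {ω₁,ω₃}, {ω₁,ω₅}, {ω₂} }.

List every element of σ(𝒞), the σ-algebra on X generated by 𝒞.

|σ(𝒞)| = 32.  σ(𝒞) = { ∅, {ω₁}, {ω₂}, {ω₃}, {ω₄}, {ω₅}, {ω₁,ω₂}, {ω₁,ω₃}, {ω₁,ω₄}, {ω₁,ω₅}, {ω₂,ω₃}, {ω₂,ω₄}, {ω₂,ω₅}, {ω₃,ω₄}, {ω₃,ω₅}, {ω₄,ω₅}, {ω₁,ω₂,ω₃}, {ω₁,ω₂,ω₄}, {ω₁,ω₂,ω₅}, {ω₁,ω₃,ω₄}, {ω₁,ω₃,ω₅}, {ω₁,ω₄,ω₅}, {ω₂,ω₃,ω₄}, {ω₂,ω₃,ω₅}, {ω₂,ω₄,ω₅}, {ω₃,ω₄,ω₅}, {ω₁,ω₂,ω₃,ω₄}, {ω₁,ω₂,ω₃,ω₅}, {ω₁,ω₂,ω₄,ω₅}, {ω₁,ω₃,ω₄,ω₅}, {ω₂,ω₃,ω₄,ω₅}, X }

Working:
Start: 𝒞 ∪ {∅, X} = { ∅, {ω₂}, {ω₁,ω₃}, {ω₁,ω₅}, X }.
Pass 1. New:
  {ω₁,ω₂,ω₃}  = {ω₁,ω₃} ∪ {ω₂}
  {ω₁,ω₂,ω₅}  = {ω₁,ω₅} ∪ {ω₂}
  {ω₁,ω₃,ω₅}  = {ω₁,ω₃} ∪ {ω₁,ω₅}
  {ω₂,ω₃,ω₄}  = complement {ω₁,ω₅}
  {ω₂,ω₄,ω₅}  = complement {ω₁,ω₃}
  {ω₁,ω₃,ω₄,ω₅}  = complement {ω₂}
  — 11 sets.
Pass 2: +7 →
  {ω₂,ω₄}  = complement {ω₁,ω₃,ω₅}
  {ω₃,ω₄}  = complement {ω₁,ω₂,ω₅}
  {ω₄,ω₅}  = complement {ω₁,ω₂,ω₃}
  {ω₁,ω₂,ω₃,ω₄}  = {ω₁,ω₂,ω₃} ∪ {ω₂,ω₃,ω₄}
  {ω₁,ω₂,ω₃,ω₅}  = {ω₁,ω₂,ω₃} ∪ {ω₁,ω₃,ω₅}
  {ω₁,ω₂,ω₄,ω₅}  = {ω₁,ω₂,ω₅} ∪ {ω₂,ω₄,ω₅}
  {ω₂,ω₃,ω₄,ω₅}  = {ω₂,ω₃,ω₄} ∪ {ω₂,ω₄,ω₅}
  — 18 sets.
Pass 3. New:
  {ω₁}  = complement {ω₂,ω₃,ω₄,ω₅}
  {ω₃}  = complement {ω₁,ω₂,ω₄,ω₅}
  {ω₄}  = complement {ω₁,ω₂,ω₃,ω₅}
  {ω₅}  = complement {ω₁,ω₂,ω₃,ω₄}
  {ω₁,ω₃,ω₄}  = {ω₃,ω₄} ∪ {ω₁,ω₃}
  {ω₁,ω₄,ω₅}  = {ω₄,ω₅} ∪ {ω₁,ω₅}
  {ω₃,ω₄,ω₅}  = {ω₄,ω₅} ∪ {ω₃,ω₄}
  — 25 sets.
Pass 4 adds 6:
  {ω₁,ω₂}  = complement {ω₃,ω₄,ω₅}
  {ω₁,ω₄}  = {ω₄} ∪ {ω₁}
  {ω₂,ω₃}  = complement {ω₁,ω₄,ω₅}
  {ω₂,ω₅}  = complement {ω₁,ω₃,ω₄}
  {ω₃,ω₅}  = {ω₅} ∪ {ω₃}
  {ω₁,ω₂,ω₄}  = {ω₂,ω₄} ∪ {ω₁}
  — 31 sets.
Pass 5: +1 →
  {ω₂,ω₃,ω₅}  = complement {ω₁,ω₄}
  — 32 sets.
Pass 6: stable.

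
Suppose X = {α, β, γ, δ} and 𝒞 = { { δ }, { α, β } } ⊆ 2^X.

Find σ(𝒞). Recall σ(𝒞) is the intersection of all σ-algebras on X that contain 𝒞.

σ(𝒞) = { {}, { γ }, { δ }, { α, β }, { γ, δ }, { α, β, γ }, { α, β, δ }, X }

Derivation:
Take S₀ = 𝒞 ∪ {∅, X} = { {}, { δ }, { α, β }, X }.
Step 1 adds 3:
  { γ, δ }  = ᶜ of { α, β }
  { α, β, γ }  = ᶜ of { δ }
  { α, β, δ }  = { α, β } ∪ { δ }
  |family| = 7
Step 2 (1 new):
  { γ }  = ᶜ of { α, β, δ }
  |family| = 8
Step 3: stable.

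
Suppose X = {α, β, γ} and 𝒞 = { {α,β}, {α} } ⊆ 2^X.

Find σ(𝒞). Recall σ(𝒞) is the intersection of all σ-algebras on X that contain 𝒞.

Start: 𝒞 ∪ {∅, X} = { {}, {α}, {α,β}, X }.
Step 1 (2 new):
  {γ}  = X∖{α,β}
  {β,γ}  = X∖{α}
  |family| = 6
Step 2: 1 new —
  {α,γ}  = {γ} ∪ {α}
  |family| = 7
Step 3. New:
  {β}  = X∖{α,γ}
  |family| = 8
After Step 4 the family is unchanged; done.

Hence σ(𝒞) has 8 members: { {}, {α}, {β}, {γ}, {α,β}, {α,γ}, {β,γ}, X }.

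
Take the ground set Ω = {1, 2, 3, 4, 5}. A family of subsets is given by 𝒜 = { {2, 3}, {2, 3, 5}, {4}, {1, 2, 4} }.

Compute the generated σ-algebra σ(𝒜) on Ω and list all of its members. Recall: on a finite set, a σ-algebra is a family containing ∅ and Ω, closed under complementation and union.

Seed the family with 𝒜 together with ∅ and Ω: { ∅, {4}, {2, 3}, {1, 2, 4}, {2, 3, 5}, Ω }.
Pass 1 (7 new):
  {1, 4}  = Ω∖{2, 3, 5}
  {3, 5}  = Ω∖{1, 2, 4}
  {1, 4, 5}  = Ω∖{2, 3}
  {2, 3, 4}  = {2, 3} ∪ {4}
  {1, 2, 3, 4}  = {2, 3} ∪ {1, 2, 4}
  {1, 2, 3, 5}  = Ω∖{4}
  {2, 3, 4, 5}  = {2, 3, 5} ∪ {4}
Pass 2: 6 new —
  {1}  = Ω∖{2, 3, 4, 5}
  {5}  = Ω∖{1, 2, 3, 4}
  {1, 5}  = Ω∖{2, 3, 4}
  {3, 4, 5}  = {4} ∪ {3, 5}
  {1, 2, 4, 5}  = {1, 4, 5} ∪ {1, 2, 4}
  {1, 3, 4, 5}  = {1, 4, 5} ∪ {3, 5}
Pass 3. New:
  {2}  = Ω∖{1, 3, 4, 5}
  {3}  = Ω∖{1, 2, 4, 5}
  {1, 2}  = Ω∖{3, 4, 5}
  {4, 5}  = {5} ∪ {4}
  {1, 2, 3}  = {2, 3} ∪ {1}
  {1, 3, 5}  = {1, 5} ∪ {3, 5}
Pass 4: +7 →
  {1, 3}  = {3} ∪ {1}
  {2, 4}  = Ω∖{1, 3, 5}
  {2, 5}  = {2} ∪ {5}
  {3, 4}  = {3} ∪ {4}
  {1, 2, 5}  = {1, 2} ∪ {5}
  {1, 3, 4}  = {3} ∪ {1, 4}
  {2, 4, 5}  = {2} ∪ {4, 5}
Pass 5: already closed under ᶜ and ∪.

Therefore σ(𝒜) = { ∅, {1}, {2}, {3}, {4}, {5}, {1, 2}, {1, 3}, {1, 4}, {1, 5}, {2, 3}, {2, 4}, {2, 5}, {3, 4}, {3, 5}, {4, 5}, {1, 2, 3}, {1, 2, 4}, {1, 2, 5}, {1, 3, 4}, {1, 3, 5}, {1, 4, 5}, {2, 3, 4}, {2, 3, 5}, {2, 4, 5}, {3, 4, 5}, {1, 2, 3, 4}, {1, 2, 3, 5}, {1, 2, 4, 5}, {1, 3, 4, 5}, {2, 3, 4, 5}, Ω } (|σ(𝒜)| = 32).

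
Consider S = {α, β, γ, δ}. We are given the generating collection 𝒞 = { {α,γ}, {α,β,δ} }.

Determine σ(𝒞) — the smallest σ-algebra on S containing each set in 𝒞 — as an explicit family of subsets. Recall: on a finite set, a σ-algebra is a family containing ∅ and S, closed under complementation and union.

Seed the family with 𝒞 together with ∅ and S: { {}, {α,γ}, {α,β,δ}, S }.
Pass 1: +2 →
  {γ}  = {α,β,δ}ᶜ
  {β,δ}  = {α,γ}ᶜ
  [6 total]
Pass 2 adds 1:
  {β,γ,δ}  = {γ} ∪ {β,δ}
  [7 total]
Pass 3: +1 →
  {α}  = {β,γ,δ}ᶜ
  [8 total]
Pass 4: closed — nothing new.

|σ(𝒞)| = 8.  σ(𝒞) = { {}, {α}, {γ}, {α,γ}, {β,δ}, {α,β,δ}, {β,γ,δ}, S }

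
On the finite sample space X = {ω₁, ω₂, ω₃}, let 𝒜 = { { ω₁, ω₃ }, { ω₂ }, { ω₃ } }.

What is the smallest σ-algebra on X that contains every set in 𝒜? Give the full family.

σ(𝒜) = { {  }, { ω₁ }, { ω₂ }, { ω₃ }, { ω₁, ω₂ }, { ω₁, ω₃ }, { ω₂, ω₃ }, X }

Trace:
Initial family (5 sets): { {  }, { ω₂ }, { ω₃ }, { ω₁, ω₃ }, X }.
Round 1: 2 new —
  { ω₁, ω₂ }  = complement { ω₃ }
  { ω₂, ω₃ }  = { ω₃ } ∪ { ω₂ }
  [7 total]
Round 2 adds 1:
  { ω₁ }  = complement { ω₂, ω₃ }
  [8 total]
Round 3: stable.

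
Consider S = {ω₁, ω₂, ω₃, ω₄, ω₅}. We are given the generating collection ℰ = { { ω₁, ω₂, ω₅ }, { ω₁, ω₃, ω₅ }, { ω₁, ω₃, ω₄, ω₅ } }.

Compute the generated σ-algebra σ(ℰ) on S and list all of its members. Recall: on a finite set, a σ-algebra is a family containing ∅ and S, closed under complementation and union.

Seed the family with ℰ together with ∅ and S: { ∅, { ω₁, ω₂, ω₅ }, { ω₁, ω₃, ω₅ }, { ω₁, ω₃, ω₄, ω₅ }, S }.
Step 1: 4 new —
  { ω₂ }  = { ω₁, ω₃, ω₄, ω₅ }ᶜ
  { ω₂, ω₄ }  = { ω₁, ω₃, ω₅ }ᶜ
  { ω₃, ω₄ }  = { ω₁, ω₂, ω₅ }ᶜ
  { ω₁, ω₂, ω₃, ω₅ }  = { ω₁, ω₂, ω₅ } ∪ { ω₁, ω₃, ω₅ }
Step 2 adds 3:
  { ω₄ }  = { ω₁, ω₂, ω₃, ω₅ }ᶜ
  { ω₂, ω₃, ω₄ }  = { ω₃, ω₄ } ∪ { ω₂ }
  { ω₁, ω₂, ω₄, ω₅ }  = { ω₁, ω₂, ω₅ } ∪ { ω₂, ω₄ }
Step 3 adds 2:
  { ω₃ }  = { ω₁, ω₂, ω₄, ω₅ }ᶜ
  { ω₁, ω₅ }  = { ω₂, ω₃, ω₄ }ᶜ
Step 4: +2 →
  { ω₂, ω₃ }  = { ω₃ } ∪ { ω₂ }
  { ω₁, ω₄, ω₅ }  = { ω₁, ω₅ } ∪ { ω₄ }
Step 5: closed — nothing new.

|σ(ℰ)| = 16.  σ(ℰ) = { ∅, { ω₂ }, { ω₃ }, { ω₄ }, { ω₁, ω₅ }, { ω₂, ω₃ }, { ω₂, ω₄ }, { ω₃, ω₄ }, { ω₁, ω₂, ω₅ }, { ω₁, ω₃, ω₅ }, { ω₁, ω₄, ω₅ }, { ω₂, ω₃, ω₄ }, { ω₁, ω₂, ω₃, ω₅ }, { ω₁, ω₂, ω₄, ω₅ }, { ω₁, ω₃, ω₄, ω₅ }, S }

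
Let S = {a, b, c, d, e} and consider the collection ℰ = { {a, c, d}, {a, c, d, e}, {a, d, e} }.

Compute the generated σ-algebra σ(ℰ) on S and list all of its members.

|σ(ℰ)| = 16.  σ(ℰ) = { ∅, {b}, {c}, {e}, {a, d}, {b, c}, {b, e}, {c, e}, {a, b, d}, {a, c, d}, {a, d, e}, {b, c, e}, {a, b, c, d}, {a, b, d, e}, {a, c, d, e}, S }

Derivation:
Start: ℰ ∪ {∅, S} = { ∅, {a, c, d}, {a, d, e}, {a, c, d, e}, S }.
Step 1: 3 new —
  {b}  = S∖{a, c, d, e}
  {b, c}  = S∖{a, d, e}
  {b, e}  = S∖{a, c, d}
  — 8 sets.
Step 2 (3 new):
  {b, c, e}  = {b, e} ∪ {b, c}
  {a, b, c, d}  = {b} ∪ {a, c, d}
  {a, b, d, e}  = {a, d, e} ∪ {b, e}
  — 11 sets.
Step 3 adds 3:
  {c}  = S∖{a, b, d, e}
  {e}  = S∖{a, b, c, d}
  {a, d}  = S∖{b, c, e}
  — 14 sets.
Step 4 (2 new):
  {c, e}  = {c} ∪ {e}
  {a, b, d}  = {a, d} ∪ {b}
  — 16 sets.
After Step 5 the family is unchanged; done.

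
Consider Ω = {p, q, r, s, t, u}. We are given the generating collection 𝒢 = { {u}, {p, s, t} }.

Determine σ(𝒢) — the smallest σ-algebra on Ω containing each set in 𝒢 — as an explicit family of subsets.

Answer: σ(𝒢) = { ∅, {u}, {q, r}, {p, s, t}, {q, r, u}, {p, s, t, u}, {p, q, r, s, t}, Ω }

Check:
Take S₀ = 𝒢 ∪ {∅, Ω} = { ∅, {u}, {p, s, t}, Ω }.
Iteration 1: +3 →
  {q, r, u}  = ᶜ of {p, s, t}
  {p, s, t, u}  = {p, s, t} ∪ {u}
  {p, q, r, s, t}  = ᶜ of {u}
Iteration 2 adds 1:
  {q, r}  = ᶜ of {p, s, t, u}
Iteration 3: already closed under ᶜ and ∪.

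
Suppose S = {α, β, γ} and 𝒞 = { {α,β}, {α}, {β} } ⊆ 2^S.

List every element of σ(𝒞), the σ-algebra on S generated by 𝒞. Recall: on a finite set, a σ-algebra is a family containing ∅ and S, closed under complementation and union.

Answer: σ(𝒞) = { {}, {α}, {β}, {γ}, {α,β}, {α,γ}, {β,γ}, S }

Derivation:
Seed the family with 𝒞 together with ∅ and S: { {}, {α}, {β}, {α,β}, S }.
Iteration 1: 3 new —
  {γ}  = {α,β}ᶜ
  {α,γ}  = {β}ᶜ
  {β,γ}  = {α}ᶜ
  |family| = 8
Iteration 2: no new sets; the family is a σ-algebra.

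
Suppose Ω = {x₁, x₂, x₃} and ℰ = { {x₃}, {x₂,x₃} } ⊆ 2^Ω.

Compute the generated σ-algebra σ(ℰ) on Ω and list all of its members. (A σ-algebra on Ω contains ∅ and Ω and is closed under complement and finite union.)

Take S₀ = ℰ ∪ {∅, Ω} = { {}, {x₃}, {x₂,x₃}, Ω }.
Step 1: +2 →
  {x₁}  = ᶜ of {x₂,x₃}
  {x₁,x₂}  = ᶜ of {x₃}
  — 6 sets.
Step 2 adds 1:
  {x₁,x₃}  = {x₃} ∪ {x₁}
  — 7 sets.
Step 3: 1 new —
  {x₂}  = ᶜ of {x₁,x₃}
  — 8 sets.
Step 4: already closed under ᶜ and ∪.

σ(ℰ) = { {}, {x₁}, {x₂}, {x₃}, {x₁,x₂}, {x₁,x₃}, {x₂,x₃}, Ω }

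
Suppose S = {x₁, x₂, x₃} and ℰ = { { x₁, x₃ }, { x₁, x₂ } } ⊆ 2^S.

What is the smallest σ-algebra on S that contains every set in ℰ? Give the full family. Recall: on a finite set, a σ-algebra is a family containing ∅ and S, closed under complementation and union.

Seed the family with ℰ together with ∅ and S: { ∅, { x₁, x₂ }, { x₁, x₃ }, S }.
Round 1 adds 2:
  { x₂ }  = ᶜ of { x₁, x₃ }
  { x₃ }  = ᶜ of { x₁, x₂ }
  |family| = 6
Round 2: 1 new —
  { x₂, x₃ }  = { x₃ } ∪ { x₂ }
  |family| = 7
Round 3 (1 new):
  { x₁ }  = ᶜ of { x₂, x₃ }
  |family| = 8
After Round 4 the family is unchanged; done.

σ(ℰ) = { ∅, { x₁ }, { x₂ }, { x₃ }, { x₁, x₂ }, { x₁, x₃ }, { x₂, x₃ }, S }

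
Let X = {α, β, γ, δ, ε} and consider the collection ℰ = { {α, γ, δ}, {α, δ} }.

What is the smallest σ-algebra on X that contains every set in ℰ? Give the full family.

Answer: σ(ℰ) = { {}, {γ}, {α, δ}, {β, ε}, {α, γ, δ}, {β, γ, ε}, {α, β, δ, ε}, X }

Check:
Start: ℰ ∪ {∅, X} = { {}, {α, δ}, {α, γ, δ}, X }.
Step 1: 2 new —
  {β, ε}  = {α, γ, δ}ᶜ
  {β, γ, ε}  = {α, δ}ᶜ
Step 2 adds 1:
  {α, β, δ, ε}  = {β, ε} ∪ {α, δ}
Step 3: 1 new —
  {γ}  = {α, β, δ, ε}ᶜ
Step 4: already closed under ᶜ and ∪.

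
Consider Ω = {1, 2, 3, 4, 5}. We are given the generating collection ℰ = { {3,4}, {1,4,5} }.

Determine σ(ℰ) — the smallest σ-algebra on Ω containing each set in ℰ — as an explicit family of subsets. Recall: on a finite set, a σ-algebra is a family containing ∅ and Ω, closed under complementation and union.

Seed the family with ℰ together with ∅ and Ω: { ∅, {3,4}, {1,4,5}, Ω }.
Step 1: 3 new —
  {2,3}  = ᶜ of {1,4,5}
  {1,2,5}  = ᶜ of {3,4}
  {1,3,4,5}  = {3,4} ∪ {1,4,5}
  (now 7)
Step 2. New:
  {2}  = ᶜ of {1,3,4,5}
  {2,3,4}  = {3,4} ∪ {2,3}
  {1,2,3,5}  = {1,2,5} ∪ {2,3}
  {1,2,4,5}  = {1,4,5} ∪ {1,2,5}
  (now 11)
Step 3 adds 3:
  {3}  = ᶜ of {1,2,4,5}
  {4}  = ᶜ of {1,2,3,5}
  {1,5}  = ᶜ of {2,3,4}
  (now 14)
Step 4: +2 →
  {2,4}  = {4} ∪ {2}
  {1,3,5}  = {3} ∪ {1,5}
  (now 16)
Step 5: stable.

σ(ℰ) = { ∅, {2}, {3}, {4}, {1,5}, {2,3}, {2,4}, {3,4}, {1,2,5}, {1,3,5}, {1,4,5}, {2,3,4}, {1,2,3,5}, {1,2,4,5}, {1,3,4,5}, Ω }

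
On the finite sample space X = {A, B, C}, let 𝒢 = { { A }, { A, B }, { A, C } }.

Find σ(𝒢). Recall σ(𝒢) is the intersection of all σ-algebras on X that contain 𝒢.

Begin from { {  }, { A }, { A, B }, { A, C }, X } (that is, 𝒢 plus ∅ and X).
Round 1: 3 new —
  { B }  = X∖{ A, C }
  { C }  = X∖{ A, B }
  { B, C }  = X∖{ A }
  |family| = 8
After Round 2 the family is unchanged; done.

Hence σ(𝒢) has 8 members: { {  }, { A }, { B }, { C }, { A, B }, { A, C }, { B, C }, X }.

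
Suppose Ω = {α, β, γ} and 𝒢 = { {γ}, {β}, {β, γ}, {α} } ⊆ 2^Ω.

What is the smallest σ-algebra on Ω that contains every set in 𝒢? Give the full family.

σ(𝒢) (8 sets): { ∅, {α}, {β}, {γ}, {α, β}, {α, γ}, {β, γ}, Ω }

Derivation:
Start: 𝒢 ∪ {∅, Ω} = { ∅, {α}, {β}, {γ}, {β, γ}, Ω }.
Round 1: +2 →
  {α, β}  = {γ}ᶜ
  {α, γ}  = {β}ᶜ
  |family| = 8
Round 2: no new sets; the family is a σ-algebra.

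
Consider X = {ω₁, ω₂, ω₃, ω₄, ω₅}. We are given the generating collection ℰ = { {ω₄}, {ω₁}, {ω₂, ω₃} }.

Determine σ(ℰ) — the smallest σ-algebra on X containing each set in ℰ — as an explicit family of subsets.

Answer: σ(ℰ) = { ∅, {ω₁}, {ω₄}, {ω₅}, {ω₁, ω₄}, {ω₁, ω₅}, {ω₂, ω₃}, {ω₄, ω₅}, {ω₁, ω₂, ω₃}, {ω₁, ω₄, ω₅}, {ω₂, ω₃, ω₄}, {ω₂, ω₃, ω₅}, {ω₁, ω₂, ω₃, ω₄}, {ω₁, ω₂, ω₃, ω₅}, {ω₂, ω₃, ω₄, ω₅}, X }

Trace:
Initial family (5 sets): { ∅, {ω₁}, {ω₄}, {ω₂, ω₃}, X }.
Step 1: +6 →
  {ω₁, ω₄}  = {ω₄} ∪ {ω₁}
  {ω₁, ω₂, ω₃}  = {ω₂, ω₃} ∪ {ω₁}
  {ω₁, ω₄, ω₅}  = ᶜ of {ω₂, ω₃}
  {ω₂, ω₃, ω₄}  = {ω₂, ω₃} ∪ {ω₄}
  {ω₁, ω₂, ω₃, ω₅}  = ᶜ of {ω₄}
  {ω₂, ω₃, ω₄, ω₅}  = ᶜ of {ω₁}
Step 2 (4 new):
  {ω₁, ω₅}  = ᶜ of {ω₂, ω₃, ω₄}
  {ω₄, ω₅}  = ᶜ of {ω₁, ω₂, ω₃}
  {ω₂, ω₃, ω₅}  = ᶜ of {ω₁, ω₄}
  {ω₁, ω₂, ω₃, ω₄}  = {ω₂, ω₃, ω₄} ∪ {ω₁, ω₂, ω₃}
Step 3: 1 new —
  {ω₅}  = ᶜ of {ω₁, ω₂, ω₃, ω₄}
Step 4: closed — nothing new.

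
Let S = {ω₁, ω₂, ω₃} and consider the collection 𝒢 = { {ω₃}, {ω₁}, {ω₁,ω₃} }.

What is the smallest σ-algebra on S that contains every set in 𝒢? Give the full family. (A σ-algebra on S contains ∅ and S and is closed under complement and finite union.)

Seed the family with 𝒢 together with ∅ and S: { ∅, {ω₁}, {ω₃}, {ω₁,ω₃}, S }.
Pass 1: 3 new —
  {ω₂}  = S∖{ω₁,ω₃}
  {ω₁,ω₂}  = S∖{ω₃}
  {ω₂,ω₃}  = S∖{ω₁}
Pass 2 adds nothing — fixpoint reached.

σ(𝒢) = { ∅, {ω₁}, {ω₂}, {ω₃}, {ω₁,ω₂}, {ω₁,ω₃}, {ω₂,ω₃}, S }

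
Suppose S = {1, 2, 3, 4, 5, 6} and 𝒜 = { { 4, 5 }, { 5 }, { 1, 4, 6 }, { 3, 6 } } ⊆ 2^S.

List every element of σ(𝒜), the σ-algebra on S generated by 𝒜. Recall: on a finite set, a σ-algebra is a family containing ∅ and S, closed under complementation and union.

Initial family (6 sets): { ∅, { 5 }, { 3, 6 }, { 4, 5 }, { 1, 4, 6 }, S }.
Round 1 adds 8:
  { 2, 3, 5 }  = { 1, 4, 6 }ᶜ
  { 3, 5, 6 }  = { 3, 6 } ∪ { 5 }
  { 1, 2, 3, 6 }  = { 4, 5 }ᶜ
  { 1, 2, 4, 5 }  = { 3, 6 }ᶜ
  { 1, 3, 4, 6 }  = { 3, 6 } ∪ { 1, 4, 6 }
  { 1, 4, 5, 6 }  = { 4, 5 } ∪ { 1, 4, 6 }
  { 3, 4, 5, 6 }  = { 4, 5 } ∪ { 3, 6 }
  { 1, 2, 3, 4, 6 }  = { 5 }ᶜ
Round 2: 11 new —
  { 1, 2 }  = { 3, 4, 5, 6 }ᶜ
  { 2, 3 }  = { 1, 4, 5, 6 }ᶜ
  { 2, 5 }  = { 1, 3, 4, 6 }ᶜ
  { 1, 2, 4 }  = { 3, 5, 6 }ᶜ
  { 2, 3, 4, 5 }  = { 4, 5 } ∪ { 2, 3, 5 }
  { 2, 3, 5, 6 }  = { 2, 3, 5 } ∪ { 3, 6 }
  { 1, 2, 3, 4, 5 }  = { 1, 2, 4, 5 } ∪ { 2, 3, 5 }
  { 1, 2, 3, 5, 6 }  = { 1, 2, 3, 6 } ∪ { 5 }
  { 1, 2, 4, 5, 6 }  = { 1, 4, 5, 6 } ∪ { 1, 2, 4, 5 }
  { 1, 3, 4, 5, 6 }  = { 3, 4, 5, 6 } ∪ { 1, 4, 5, 6 }
  { 2, 3, 4, 5, 6 }  = { 3, 4, 5, 6 } ∪ { 2, 3, 5 }
Round 3 (14 new):
  { 1 }  = { 2, 3, 4, 5, 6 }ᶜ
  { 2 }  = { 1, 3, 4, 5, 6 }ᶜ
  { 3 }  = { 1, 2, 4, 5, 6 }ᶜ
  { 4 }  = { 1, 2, 3, 5, 6 }ᶜ
  { 6 }  = { 1, 2, 3, 4, 5 }ᶜ
  { 1, 4 }  = { 2, 3, 5, 6 }ᶜ
  { 1, 6 }  = { 2, 3, 4, 5 }ᶜ
  { 1, 2, 3 }  = { 1, 2 } ∪ { 2, 3 }
  { 1, 2, 5 }  = { 2, 5 } ∪ { 1, 2 }
  { 2, 3, 6 }  = { 2, 3 } ∪ { 3, 6 }
  { 2, 4, 5 }  = { 2, 5 } ∪ { 4, 5 }
  { 1, 2, 3, 4 }  = { 1, 2, 4 } ∪ { 2, 3 }
  { 1, 2, 3, 5 }  = { 1, 2 } ∪ { 2, 3, 5 }
  { 1, 2, 4, 6 }  = { 1, 4, 6 } ∪ { 1, 2 }
Round 4 adds 22:
  { 1, 3 }  = { 3 } ∪ { 1 }
  { 1, 5 }  = { 1 } ∪ { 5 }
  { 2, 4 }  = { 2 } ∪ { 4 }
  { 2, 6 }  = { 2 } ∪ { 6 }
  { 3, 4 }  = { 3 } ∪ { 4 }
  { 3, 5 }  = { 1, 2, 4, 6 }ᶜ
  { 4, 6 }  = { 1, 2, 3, 5 }ᶜ
  { 5, 6 }  = { 1, 2, 3, 4 }ᶜ
  { 1, 2, 6 }  = { 1, 6 } ∪ { 2 }
  { 1, 3, 4 }  = { 3 } ∪ { 1, 4 }
  { 1, 3, 6 }  = { 2, 4, 5 }ᶜ
  { 1, 4, 5 }  = { 2, 3, 6 }ᶜ
  { 1, 5, 6 }  = { 1, 6 } ∪ { 5 }
  { 2, 3, 4 }  = { 2, 3 } ∪ { 4 }
  { 2, 5, 6 }  = { 2, 5 } ∪ { 6 }
  { 3, 4, 5 }  = { 4, 5 } ∪ { 3 }
  { 3, 4, 6 }  = { 1, 2, 5 }ᶜ
  { 4, 5, 6 }  = { 1, 2, 3 }ᶜ
  { 1, 2, 5, 6 }  = { 1, 6 } ∪ { 1, 2, 5 }
  { 1, 3, 5, 6 }  = { 1, 6 } ∪ { 3, 5, 6 }
  { 2, 3, 4, 6 }  = { 2, 3, 6 } ∪ { 4 }
  { 2, 4, 5, 6 }  = { 2, 4, 5 } ∪ { 6 }
Round 5: +3 →
  { 1, 3, 5 }  = { 1, 3 } ∪ { 1, 5 }
  { 2, 4, 6 }  = { 2 } ∪ { 4, 6 }
  { 1, 3, 4, 5 }  = { 2, 6 }ᶜ
Round 6: closed — nothing new.

σ(𝒜) = { ∅, { 1 }, { 2 }, { 3 }, { 4 }, { 5 }, { 6 }, { 1, 2 }, { 1, 3 }, { 1, 4 }, { 1, 5 }, { 1, 6 }, { 2, 3 }, { 2, 4 }, { 2, 5 }, { 2, 6 }, { 3, 4 }, { 3, 5 }, { 3, 6 }, { 4, 5 }, { 4, 6 }, { 5, 6 }, { 1, 2, 3 }, { 1, 2, 4 }, { 1, 2, 5 }, { 1, 2, 6 }, { 1, 3, 4 }, { 1, 3, 5 }, { 1, 3, 6 }, { 1, 4, 5 }, { 1, 4, 6 }, { 1, 5, 6 }, { 2, 3, 4 }, { 2, 3, 5 }, { 2, 3, 6 }, { 2, 4, 5 }, { 2, 4, 6 }, { 2, 5, 6 }, { 3, 4, 5 }, { 3, 4, 6 }, { 3, 5, 6 }, { 4, 5, 6 }, { 1, 2, 3, 4 }, { 1, 2, 3, 5 }, { 1, 2, 3, 6 }, { 1, 2, 4, 5 }, { 1, 2, 4, 6 }, { 1, 2, 5, 6 }, { 1, 3, 4, 5 }, { 1, 3, 4, 6 }, { 1, 3, 5, 6 }, { 1, 4, 5, 6 }, { 2, 3, 4, 5 }, { 2, 3, 4, 6 }, { 2, 3, 5, 6 }, { 2, 4, 5, 6 }, { 3, 4, 5, 6 }, { 1, 2, 3, 4, 5 }, { 1, 2, 3, 4, 6 }, { 1, 2, 3, 5, 6 }, { 1, 2, 4, 5, 6 }, { 1, 3, 4, 5, 6 }, { 2, 3, 4, 5, 6 }, S }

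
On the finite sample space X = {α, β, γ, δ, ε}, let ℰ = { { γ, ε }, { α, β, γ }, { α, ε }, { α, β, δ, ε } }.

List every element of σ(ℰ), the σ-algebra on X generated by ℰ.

Take S₀ = ℰ ∪ {∅, X} = { ∅, { α, ε }, { γ, ε }, { α, β, γ }, { α, β, δ, ε }, X }.
Round 1 adds 6:
  { γ }  = complement { α, β, δ, ε }
  { δ, ε }  = complement { α, β, γ }
  { α, β, δ }  = complement { γ, ε }
  { α, γ, ε }  = { α, ε } ∪ { γ, ε }
  { β, γ, δ }  = complement { α, ε }
  { α, β, γ, ε }  = { α, β, γ } ∪ { α, ε }
Round 2 (7 new):
  { δ }  = complement { α, β, γ, ε }
  { β, δ }  = complement { α, γ, ε }
  { α, δ, ε }  = { δ, ε } ∪ { α, ε }
  { γ, δ, ε }  = { δ, ε } ∪ { γ }
  { α, β, γ, δ }  = { α, β, γ } ∪ { β, γ, δ }
  { α, γ, δ, ε }  = { α, γ, ε } ∪ { δ, ε }
  { β, γ, δ, ε }  = { β, γ, δ } ∪ { δ, ε }
Round 3 adds 7:
  { α }  = complement { β, γ, δ, ε }
  { β }  = complement { α, γ, δ, ε }
  { ε }  = complement { α, β, γ, δ }
  { α, β }  = complement { γ, δ, ε }
  { β, γ }  = complement { α, δ, ε }
  { γ, δ }  = { γ } ∪ { δ }
  { β, δ, ε }  = { δ, ε } ∪ { β, δ }
Round 4: +6 →
  { α, γ }  = complement { β, δ, ε }
  { α, δ }  = { δ } ∪ { α }
  { β, ε }  = { β } ∪ { ε }
  { α, β, ε }  = complement { γ, δ }
  { α, γ, δ }  = { γ, δ } ∪ { α }
  { β, γ, ε }  = { β } ∪ { γ, ε }
Round 5: no new sets; the family is a σ-algebra.

Hence σ(ℰ) has 32 members: { ∅, { α }, { β }, { γ }, { δ }, { ε }, { α, β }, { α, γ }, { α, δ }, { α, ε }, { β, γ }, { β, δ }, { β, ε }, { γ, δ }, { γ, ε }, { δ, ε }, { α, β, γ }, { α, β, δ }, { α, β, ε }, { α, γ, δ }, { α, γ, ε }, { α, δ, ε }, { β, γ, δ }, { β, γ, ε }, { β, δ, ε }, { γ, δ, ε }, { α, β, γ, δ }, { α, β, γ, ε }, { α, β, δ, ε }, { α, γ, δ, ε }, { β, γ, δ, ε }, X }.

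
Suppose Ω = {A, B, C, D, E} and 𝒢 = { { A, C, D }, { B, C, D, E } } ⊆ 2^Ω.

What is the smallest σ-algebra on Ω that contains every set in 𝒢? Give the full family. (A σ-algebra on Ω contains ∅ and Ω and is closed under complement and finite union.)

|σ(𝒢)| = 8.  σ(𝒢) = { {  }, { A }, { B, E }, { C, D }, { A, B, E }, { A, C, D }, { B, C, D, E }, Ω }

Working:
Seed the family with 𝒢 together with ∅ and Ω: { {  }, { A, C, D }, { B, C, D, E }, Ω }.
Pass 1 adds 2:
  { A }  = { B, C, D, E }ᶜ
  { B, E }  = { A, C, D }ᶜ
Pass 2 (1 new):
  { A, B, E }  = { B, E } ∪ { A }
Pass 3 adds 1:
  { C, D }  = { A, B, E }ᶜ
Pass 4: closed — nothing new.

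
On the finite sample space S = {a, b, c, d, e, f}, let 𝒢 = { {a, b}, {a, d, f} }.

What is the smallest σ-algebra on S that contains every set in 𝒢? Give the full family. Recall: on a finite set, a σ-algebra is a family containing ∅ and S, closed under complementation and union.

Start: 𝒢 ∪ {∅, S} = { {}, {a, b}, {a, d, f}, S }.
Round 1: 3 new —
  {b, c, e}  = ᶜ of {a, d, f}
  {a, b, d, f}  = {a, b} ∪ {a, d, f}
  {c, d, e, f}  = ᶜ of {a, b}
  (now 7)
Round 2. New:
  {c, e}  = ᶜ of {a, b, d, f}
  {a, b, c, e}  = {b, c, e} ∪ {a, b}
  {a, c, d, e, f}  = {c, d, e, f} ∪ {a, d, f}
  {b, c, d, e, f}  = {b, c, e} ∪ {c, d, e, f}
  (now 11)
Round 3 adds 3:
  {a}  = ᶜ of {b, c, d, e, f}
  {b}  = ᶜ of {a, c, d, e, f}
  {d, f}  = ᶜ of {a, b, c, e}
  (now 14)
Round 4: 2 new —
  {a, c, e}  = {c, e} ∪ {a}
  {b, d, f}  = {b} ∪ {d, f}
  (now 16)
Round 5 adds nothing — fixpoint reached.

Therefore σ(𝒢) = { {}, {a}, {b}, {a, b}, {c, e}, {d, f}, {a, c, e}, {a, d, f}, {b, c, e}, {b, d, f}, {a, b, c, e}, {a, b, d, f}, {c, d, e, f}, {a, c, d, e, f}, {b, c, d, e, f}, S } (|σ(𝒢)| = 16).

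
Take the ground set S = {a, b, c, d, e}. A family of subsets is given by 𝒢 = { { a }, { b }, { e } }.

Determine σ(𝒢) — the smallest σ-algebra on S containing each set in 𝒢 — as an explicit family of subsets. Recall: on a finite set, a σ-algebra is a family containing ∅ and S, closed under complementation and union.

Begin from { ∅, { a }, { b }, { e }, S } (that is, 𝒢 plus ∅ and S).
Round 1 (6 new):
  { a, b }  = { b } ∪ { a }
  { a, e }  = { e } ∪ { a }
  { b, e }  = { b } ∪ { e }
  { a, b, c, d }  = S∖{ e }
  { a, c, d, e }  = S∖{ b }
  { b, c, d, e }  = S∖{ a }
  — 11 sets.
Round 2 adds 4:
  { a, b, e }  = { b, e } ∪ { a, b }
  { a, c, d }  = S∖{ b, e }
  { b, c, d }  = S∖{ a, e }
  { c, d, e }  = S∖{ a, b }
  — 15 sets.
Round 3. New:
  { c, d }  = S∖{ a, b, e }
  — 16 sets.
Round 4: stable.

Hence σ(𝒢) has 16 members: { ∅, { a }, { b }, { e }, { a, b }, { a, e }, { b, e }, { c, d }, { a, b, e }, { a, c, d }, { b, c, d }, { c, d, e }, { a, b, c, d }, { a, c, d, e }, { b, c, d, e }, S }.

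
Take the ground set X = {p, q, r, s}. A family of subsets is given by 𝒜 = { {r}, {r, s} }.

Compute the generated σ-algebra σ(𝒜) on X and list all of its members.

Begin from { {}, {r}, {r, s}, X } (that is, 𝒜 plus ∅ and X).
Iteration 1. New:
  {p, q}  = {r, s}ᶜ
  {p, q, s}  = {r}ᶜ
  |family| = 6
Iteration 2: +1 →
  {p, q, r}  = {r} ∪ {p, q}
  |family| = 7
Iteration 3 adds 1:
  {s}  = {p, q, r}ᶜ
  |family| = 8
Iteration 4: closed — nothing new.

Hence σ(𝒜) has 8 members: { {}, {r}, {s}, {p, q}, {r, s}, {p, q, r}, {p, q, s}, X }.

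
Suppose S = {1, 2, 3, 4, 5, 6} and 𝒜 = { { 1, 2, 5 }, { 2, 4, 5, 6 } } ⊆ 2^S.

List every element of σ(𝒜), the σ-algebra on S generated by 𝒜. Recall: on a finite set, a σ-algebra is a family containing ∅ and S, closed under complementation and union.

Take S₀ = 𝒜 ∪ {∅, S} = { {  }, { 1, 2, 5 }, { 2, 4, 5, 6 }, S }.
Step 1: 3 new —
  { 1, 3 }  = { 2, 4, 5, 6 }ᶜ
  { 3, 4, 6 }  = { 1, 2, 5 }ᶜ
  { 1, 2, 4, 5, 6 }  = { 1, 2, 5 } ∪ { 2, 4, 5, 6 }
  |family| = 7
Step 2. New:
  { 3 }  = { 1, 2, 4, 5, 6 }ᶜ
  { 1, 2, 3, 5 }  = { 1, 2, 5 } ∪ { 1, 3 }
  { 1, 3, 4, 6 }  = { 1, 3 } ∪ { 3, 4, 6 }
  { 2, 3, 4, 5, 6 }  = { 2, 4, 5, 6 } ∪ { 3, 4, 6 }
  |family| = 11
Step 3. New:
  { 1 }  = { 2, 3, 4, 5, 6 }ᶜ
  { 2, 5 }  = { 1, 3, 4, 6 }ᶜ
  { 4, 6 }  = { 1, 2, 3, 5 }ᶜ
  |family| = 14
Step 4 (2 new):
  { 1, 4, 6 }  = { 4, 6 } ∪ { 1 }
  { 2, 3, 5 }  = { 3 } ∪ { 2, 5 }
  |family| = 16
Step 5: stable.

Therefore σ(𝒜) = { {  }, { 1 }, { 3 }, { 1, 3 }, { 2, 5 }, { 4, 6 }, { 1, 2, 5 }, { 1, 4, 6 }, { 2, 3, 5 }, { 3, 4, 6 }, { 1, 2, 3, 5 }, { 1, 3, 4, 6 }, { 2, 4, 5, 6 }, { 1, 2, 4, 5, 6 }, { 2, 3, 4, 5, 6 }, S } (|σ(𝒜)| = 16).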